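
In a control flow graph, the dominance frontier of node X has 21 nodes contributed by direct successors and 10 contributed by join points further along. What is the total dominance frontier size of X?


DF(X) = direct successor contributions + join point contributions
= 21 + 10 = 31

31


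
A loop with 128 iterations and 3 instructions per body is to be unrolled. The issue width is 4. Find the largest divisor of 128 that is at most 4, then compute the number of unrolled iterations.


Largest divisor of 128 <= 4 is 4
New iterations = 128 / 4 = 32

32


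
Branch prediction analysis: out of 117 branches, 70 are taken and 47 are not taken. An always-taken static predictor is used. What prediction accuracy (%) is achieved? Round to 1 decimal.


Predictor: always-taken
Correct predictions = 70
Accuracy = 70 / 117 * 100 = 59.8%

59.8


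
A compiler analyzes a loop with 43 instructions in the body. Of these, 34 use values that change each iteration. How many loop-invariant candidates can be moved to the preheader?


Invariant candidates = total - loop-dependent
= 43 - 34 = 9

9


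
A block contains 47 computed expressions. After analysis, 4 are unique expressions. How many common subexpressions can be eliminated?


CSE count = total expressions - unique expressions
= 47 - 4 = 43

43


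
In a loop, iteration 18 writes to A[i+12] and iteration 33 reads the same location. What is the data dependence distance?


Distance = read iteration - write iteration
= 33 - 18 = 15

15


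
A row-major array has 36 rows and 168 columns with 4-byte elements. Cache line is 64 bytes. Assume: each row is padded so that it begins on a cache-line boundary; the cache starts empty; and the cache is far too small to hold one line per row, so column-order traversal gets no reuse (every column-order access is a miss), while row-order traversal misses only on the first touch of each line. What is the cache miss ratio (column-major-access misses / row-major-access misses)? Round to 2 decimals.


Each row occupies 168 * 4 = 672 bytes and starts on a line boundary, so it spans ceil(672 / 64) = 11 cache lines.
Row-major traversal misses (one per line touched): 36 * ceil(168 * 4 / 64) = 396
Column-major traversal misses (no reuse, every access misses): 36 * 168 = 6048
Ratio = 6048 / 396 = 15.27

15.27


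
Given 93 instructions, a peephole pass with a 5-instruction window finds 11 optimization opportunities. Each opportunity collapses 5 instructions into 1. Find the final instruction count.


Each match removes 4 instructions.
Total removed = 11 * 4 = 44
Remaining = 93 - 44 = 49

49


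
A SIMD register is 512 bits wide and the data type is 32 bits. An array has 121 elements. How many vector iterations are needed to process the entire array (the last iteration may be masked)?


Width = 512 / 32 = 16 elements per vector op
Iterations = ceil(121 / 16) = 8

8


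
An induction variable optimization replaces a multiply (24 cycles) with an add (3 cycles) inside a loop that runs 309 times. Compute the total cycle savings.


Per-iteration saving = 24 - 3 = 21
Total saved = 309 * 21 = 6489

6489


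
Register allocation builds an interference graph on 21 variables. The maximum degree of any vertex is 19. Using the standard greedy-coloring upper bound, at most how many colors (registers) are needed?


Greedy coloring never needs more than (max_degree + 1) colors: when coloring a vertex, at most max_degree neighbors are already colored.
Upper bound = 19 + 1 = 20

20


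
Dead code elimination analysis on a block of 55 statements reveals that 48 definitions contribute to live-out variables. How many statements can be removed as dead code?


Dead code = total statements - live definitions
= 55 - 48 = 7

7


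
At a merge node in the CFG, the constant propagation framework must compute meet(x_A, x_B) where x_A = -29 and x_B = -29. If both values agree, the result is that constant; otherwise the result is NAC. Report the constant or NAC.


Meet operation: if both paths give the same constant, result is that constant; if they differ, result is NAC (not-a-constant).
Path A: -29, Path B: -29 -> equal
Result: constant -> -29

-29


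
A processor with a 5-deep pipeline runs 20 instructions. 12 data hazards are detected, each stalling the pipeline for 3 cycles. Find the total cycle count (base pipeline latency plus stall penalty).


Base cycles = 5 + 20 - 1 = 24
Total stalls = 12 * 3 = 36
Total = 24 + 36 = 60

60


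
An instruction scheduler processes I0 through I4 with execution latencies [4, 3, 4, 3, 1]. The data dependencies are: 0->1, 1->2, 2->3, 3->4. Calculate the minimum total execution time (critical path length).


Compute longest path through dependency graph: dist(Ik) = max over predecessors of dist + latency(Ik).
dist(I0) = latency 4 = 4
dist(I1) = dist(I0) + 3 = 4 + 3 = 7
dist(I2) = dist(I1) + 4 = 7 + 4 = 11
dist(I3) = dist(I2) + 3 = 11 + 3 = 14
dist(I4) = dist(I3) + 1 = 14 + 1 = 15
Critical path = max dist = 15

15


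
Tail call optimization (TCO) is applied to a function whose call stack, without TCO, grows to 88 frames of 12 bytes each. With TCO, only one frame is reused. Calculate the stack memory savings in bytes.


Without TCO: 88 * 12 = 1056 bytes
With TCO: reuse 1 frame = 12 bytes
Savings = 1056 - 12 = 1044

1044


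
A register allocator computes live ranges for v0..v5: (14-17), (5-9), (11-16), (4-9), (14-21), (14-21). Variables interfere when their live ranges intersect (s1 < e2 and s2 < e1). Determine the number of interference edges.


Check all pairs for overlapping intervals.
Two intervals (s1,e1) and (s2,e2) overlap if s1 < e2 and s2 < e1.
v0 (14-17) vs v1..v5: overlaps v2, v4, v5 -> 3
v1 (5-9) vs v2..v5: overlaps v3 -> 1
v2 (11-16) vs v3..v5: overlaps v4, v5 -> 2
v3 (4-9) vs v4..v5: overlaps none -> 0
v4 (14-21) vs v5: overlaps v5 -> 1
Total overlapping pairs = 3 + 1 + 2 + 0 + 1 = 7

7


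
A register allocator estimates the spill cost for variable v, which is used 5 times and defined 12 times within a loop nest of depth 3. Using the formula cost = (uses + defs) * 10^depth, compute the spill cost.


uses + defs = 5 + 12 = 17
10^3 = 1000
Spill cost = 17 * 1000 = 17000

17000


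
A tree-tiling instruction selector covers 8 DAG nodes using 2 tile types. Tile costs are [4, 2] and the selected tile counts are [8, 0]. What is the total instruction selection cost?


Total cost = sum(count_i * cost_i)
= 8*4 + 0*2
= 32

32


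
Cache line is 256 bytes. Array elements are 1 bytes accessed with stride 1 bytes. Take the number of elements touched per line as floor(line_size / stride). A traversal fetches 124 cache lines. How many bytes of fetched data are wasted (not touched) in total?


Elements per line = floor(256 / 1) = 256
Bytes used per line = 256 * 1 = 256
Wasted per line = 256 - 256 = 0
Total wasted = 0 * 124 = 0

0


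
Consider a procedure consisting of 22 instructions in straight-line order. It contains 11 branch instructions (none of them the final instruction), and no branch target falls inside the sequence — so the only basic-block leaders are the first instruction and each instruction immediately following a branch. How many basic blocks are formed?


With no in-sequence branch targets, the leaders are the first instruction plus the instruction after each branch.
Number of basic blocks = branches + 1
= 11 + 1 = 12

12


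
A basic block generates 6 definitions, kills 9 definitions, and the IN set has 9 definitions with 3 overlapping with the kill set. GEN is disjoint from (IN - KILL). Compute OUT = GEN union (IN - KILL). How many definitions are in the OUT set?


IN - KILL: 9 - 3 = 6 surviving definitions
OUT = GEN + surviving = 6 + 6 = 12

12


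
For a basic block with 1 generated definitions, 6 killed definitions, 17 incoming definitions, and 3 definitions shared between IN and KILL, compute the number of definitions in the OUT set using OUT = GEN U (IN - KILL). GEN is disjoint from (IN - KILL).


IN - KILL: 17 - 3 = 14 surviving definitions
OUT = GEN + surviving = 1 + 14 = 15

15


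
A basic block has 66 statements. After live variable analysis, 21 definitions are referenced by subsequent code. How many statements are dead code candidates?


Dead code = total statements - live definitions
= 66 - 21 = 45

45


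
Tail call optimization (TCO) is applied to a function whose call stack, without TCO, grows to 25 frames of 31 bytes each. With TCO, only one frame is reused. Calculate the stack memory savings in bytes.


Without TCO: 25 * 31 = 775 bytes
With TCO: reuse 1 frame = 31 bytes
Savings = 775 - 31 = 744

744


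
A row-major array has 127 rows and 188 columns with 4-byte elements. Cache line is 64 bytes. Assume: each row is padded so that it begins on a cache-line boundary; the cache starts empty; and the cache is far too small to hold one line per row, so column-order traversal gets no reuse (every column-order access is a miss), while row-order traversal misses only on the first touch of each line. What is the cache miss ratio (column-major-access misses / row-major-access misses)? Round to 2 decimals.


Each row occupies 188 * 4 = 752 bytes and starts on a line boundary, so it spans ceil(752 / 64) = 12 cache lines.
Row-major traversal misses (one per line touched): 127 * ceil(188 * 4 / 64) = 1524
Column-major traversal misses (no reuse, every access misses): 127 * 188 = 23876
Ratio = 23876 / 1524 = 15.67

15.67


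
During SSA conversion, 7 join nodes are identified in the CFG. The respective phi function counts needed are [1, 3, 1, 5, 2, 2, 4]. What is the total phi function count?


Total phi functions = sum of phi functions at each join node
= 1 + 3 + 1 + 5 + 2 + 2 + 4 = 18

18


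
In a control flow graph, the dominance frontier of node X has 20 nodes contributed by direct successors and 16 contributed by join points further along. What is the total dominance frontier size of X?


DF(X) = direct successor contributions + join point contributions
= 20 + 16 = 36

36


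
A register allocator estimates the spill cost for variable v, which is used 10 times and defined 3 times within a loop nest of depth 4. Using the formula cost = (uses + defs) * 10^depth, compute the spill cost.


uses + defs = 10 + 3 = 13
10^4 = 10000
Spill cost = 13 * 10000 = 130000

130000


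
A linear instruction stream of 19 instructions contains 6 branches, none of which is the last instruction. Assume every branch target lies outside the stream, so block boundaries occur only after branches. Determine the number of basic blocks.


With no in-sequence branch targets, the leaders are the first instruction plus the instruction after each branch.
Number of basic blocks = branches + 1
= 6 + 1 = 7

7


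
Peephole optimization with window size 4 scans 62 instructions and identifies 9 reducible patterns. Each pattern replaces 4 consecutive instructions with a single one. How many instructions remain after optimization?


Each match removes 3 instructions.
Total removed = 9 * 3 = 27
Remaining = 62 - 27 = 35

35


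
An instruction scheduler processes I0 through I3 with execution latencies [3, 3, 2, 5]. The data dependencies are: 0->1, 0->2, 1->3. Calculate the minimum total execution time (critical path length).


Compute longest path through dependency graph: dist(Ik) = max over predecessors of dist + latency(Ik).
dist(I0) = latency 3 = 3
dist(I1) = dist(I0) + 3 = 3 + 3 = 6
dist(I2) = dist(I0) + 2 = 3 + 2 = 5
dist(I3) = dist(I1) + 5 = 6 + 5 = 11
Critical path = max dist = 11

11


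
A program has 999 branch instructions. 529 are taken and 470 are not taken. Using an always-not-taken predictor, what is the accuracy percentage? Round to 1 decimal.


Predictor: always-not-taken
Correct predictions = 470
Accuracy = 470 / 999 * 100 = 47.0%

47.0


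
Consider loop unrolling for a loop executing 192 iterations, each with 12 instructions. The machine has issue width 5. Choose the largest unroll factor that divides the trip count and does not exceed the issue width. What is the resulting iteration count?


Largest divisor of 192 <= 5 is 4
New iterations = 192 / 4 = 48

48


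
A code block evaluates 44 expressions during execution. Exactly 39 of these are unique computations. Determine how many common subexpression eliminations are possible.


CSE count = total expressions - unique expressions
= 44 - 39 = 5

5


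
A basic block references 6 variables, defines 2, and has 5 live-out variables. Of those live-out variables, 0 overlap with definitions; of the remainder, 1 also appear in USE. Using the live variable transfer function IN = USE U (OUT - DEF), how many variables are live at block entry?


OUT - DEF: 5 - 0 = 5
|IN| = |USE| + |OUT - DEF| - |USE ∩ (OUT - DEF)| = 6 + 5 - 1 = 10

10


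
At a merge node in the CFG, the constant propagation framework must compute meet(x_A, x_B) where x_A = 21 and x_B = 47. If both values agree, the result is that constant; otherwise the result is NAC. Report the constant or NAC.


Meet operation: if both paths give the same constant, result is that constant; if they differ, result is NAC (not-a-constant).
Path A: 21, Path B: 47 -> differ
Result: not-a-constant -> NAC

NAC


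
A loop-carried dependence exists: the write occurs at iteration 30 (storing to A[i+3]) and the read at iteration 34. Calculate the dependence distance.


Distance = read iteration - write iteration
= 34 - 30 = 4

4


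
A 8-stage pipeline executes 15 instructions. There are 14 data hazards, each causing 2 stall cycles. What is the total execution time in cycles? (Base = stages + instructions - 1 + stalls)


Base cycles = 8 + 15 - 1 = 22
Total stalls = 14 * 2 = 28
Total = 22 + 28 = 50

50


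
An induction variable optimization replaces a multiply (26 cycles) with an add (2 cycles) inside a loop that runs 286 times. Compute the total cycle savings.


Per-iteration saving = 26 - 2 = 24
Total saved = 286 * 24 = 6864

6864


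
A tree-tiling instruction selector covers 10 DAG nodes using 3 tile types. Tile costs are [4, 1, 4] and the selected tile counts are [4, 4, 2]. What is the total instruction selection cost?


Total cost = sum(count_i * cost_i)
= 4*4 + 4*1 + 2*4
= 28

28


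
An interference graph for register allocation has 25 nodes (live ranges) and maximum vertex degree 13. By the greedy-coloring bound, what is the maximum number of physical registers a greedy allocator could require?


Greedy coloring never needs more than (max_degree + 1) colors: when coloring a vertex, at most max_degree neighbors are already colored.
Upper bound = 13 + 1 = 14

14


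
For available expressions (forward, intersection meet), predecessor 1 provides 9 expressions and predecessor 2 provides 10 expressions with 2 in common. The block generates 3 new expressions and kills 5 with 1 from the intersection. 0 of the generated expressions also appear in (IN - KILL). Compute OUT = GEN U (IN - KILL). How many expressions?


IN = intersection of predecessors = 2
IN - KILL = 2 - 1 = 1
|OUT| = |GEN| + |IN - KILL| - |GEN ∩ (IN - KILL)| = 3 + 1 - 0 = 4

4


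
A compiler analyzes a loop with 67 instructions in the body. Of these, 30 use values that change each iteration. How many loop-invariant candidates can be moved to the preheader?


Invariant candidates = total - loop-dependent
= 67 - 30 = 37

37


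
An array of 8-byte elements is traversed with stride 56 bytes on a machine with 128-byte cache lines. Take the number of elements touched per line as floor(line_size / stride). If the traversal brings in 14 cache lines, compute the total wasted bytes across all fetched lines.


Elements per line = floor(128 / 56) = 2
Bytes used per line = 2 * 8 = 16
Wasted per line = 128 - 16 = 112
Total wasted = 112 * 14 = 1568

1568


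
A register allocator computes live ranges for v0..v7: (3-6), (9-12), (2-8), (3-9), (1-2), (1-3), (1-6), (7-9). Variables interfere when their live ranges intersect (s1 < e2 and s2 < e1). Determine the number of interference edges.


Check all pairs for overlapping intervals.
Two intervals (s1,e1) and (s2,e2) overlap if s1 < e2 and s2 < e1.
v0 (3-6) vs v1..v7: overlaps v2, v3, v6 -> 3
v1 (9-12) vs v2..v7: overlaps none -> 0
v2 (2-8) vs v3..v7: overlaps v3, v5, v6, v7 -> 4
v3 (3-9) vs v4..v7: overlaps v6, v7 -> 2
v4 (1-2) vs v5..v7: overlaps v5, v6 -> 2
v5 (1-3) vs v6..v7: overlaps v6 -> 1
v6 (1-6) vs v7: overlaps none -> 0
Total overlapping pairs = 3 + 0 + 4 + 2 + 2 + 1 + 0 = 12

12


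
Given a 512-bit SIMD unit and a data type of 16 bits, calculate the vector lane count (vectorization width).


Width = SIMD bits / data type bits
= 512 / 16 = 32

32


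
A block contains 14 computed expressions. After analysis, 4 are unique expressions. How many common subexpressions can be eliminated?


CSE count = total expressions - unique expressions
= 14 - 4 = 10

10


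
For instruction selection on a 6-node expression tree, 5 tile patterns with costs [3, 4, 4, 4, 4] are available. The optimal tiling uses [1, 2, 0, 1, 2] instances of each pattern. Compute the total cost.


Total cost = sum(count_i * cost_i)
= 1*3 + 2*4 + 0*4 + 1*4 + 2*4
= 23

23


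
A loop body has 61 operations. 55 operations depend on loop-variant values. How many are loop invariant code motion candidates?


Invariant candidates = total - loop-dependent
= 61 - 55 = 6

6


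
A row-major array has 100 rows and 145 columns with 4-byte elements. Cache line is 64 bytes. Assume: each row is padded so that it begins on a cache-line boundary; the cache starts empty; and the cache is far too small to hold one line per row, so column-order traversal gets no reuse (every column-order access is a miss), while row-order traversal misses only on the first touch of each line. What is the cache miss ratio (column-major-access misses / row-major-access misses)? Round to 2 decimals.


Each row occupies 145 * 4 = 580 bytes and starts on a line boundary, so it spans ceil(580 / 64) = 10 cache lines.
Row-major traversal misses (one per line touched): 100 * ceil(145 * 4 / 64) = 1000
Column-major traversal misses (no reuse, every access misses): 100 * 145 = 14500
Ratio = 14500 / 1000 = 14.5

14.5


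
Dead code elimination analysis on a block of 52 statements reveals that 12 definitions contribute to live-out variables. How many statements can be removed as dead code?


Dead code = total statements - live definitions
= 52 - 12 = 40

40


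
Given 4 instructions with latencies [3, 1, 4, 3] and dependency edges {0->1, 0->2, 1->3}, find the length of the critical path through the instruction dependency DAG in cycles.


Compute longest path through dependency graph: dist(Ik) = max over predecessors of dist + latency(Ik).
dist(I0) = latency 3 = 3
dist(I1) = dist(I0) + 1 = 3 + 1 = 4
dist(I2) = dist(I0) + 4 = 3 + 4 = 7
dist(I3) = dist(I1) + 3 = 4 + 3 = 7
Critical path = max dist = 7

7


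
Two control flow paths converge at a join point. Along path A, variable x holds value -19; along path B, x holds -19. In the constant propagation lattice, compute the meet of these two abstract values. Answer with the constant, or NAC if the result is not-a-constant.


Meet operation: if both paths give the same constant, result is that constant; if they differ, result is NAC (not-a-constant).
Path A: -19, Path B: -19 -> equal
Result: constant -> -19

-19


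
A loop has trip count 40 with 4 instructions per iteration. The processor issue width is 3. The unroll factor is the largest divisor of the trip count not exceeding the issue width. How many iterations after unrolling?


Largest divisor of 40 <= 3 is 2
New iterations = 40 / 2 = 20

20


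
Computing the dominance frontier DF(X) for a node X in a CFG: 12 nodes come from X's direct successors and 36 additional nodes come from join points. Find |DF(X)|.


DF(X) = direct successor contributions + join point contributions
= 12 + 36 = 48

48


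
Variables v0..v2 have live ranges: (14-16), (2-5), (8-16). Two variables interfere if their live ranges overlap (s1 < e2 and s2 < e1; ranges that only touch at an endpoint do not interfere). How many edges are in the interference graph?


Check all pairs for overlapping intervals.
Two intervals (s1,e1) and (s2,e2) overlap if s1 < e2 and s2 < e1.
v0 (14-16) vs v1..v2: overlaps v2 -> 1
v1 (2-5) vs v2: overlaps none -> 0
Total overlapping pairs = 1 + 0 = 1

1


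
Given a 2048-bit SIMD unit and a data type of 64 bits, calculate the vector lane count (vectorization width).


Width = SIMD bits / data type bits
= 2048 / 64 = 32

32


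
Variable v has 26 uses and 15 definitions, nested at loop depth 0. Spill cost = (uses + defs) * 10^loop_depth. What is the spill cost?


uses + defs = 26 + 15 = 41
10^0 = 1
Spill cost = 41 * 1 = 41

41


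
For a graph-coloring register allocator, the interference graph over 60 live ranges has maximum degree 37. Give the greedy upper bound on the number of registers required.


Greedy coloring never needs more than (max_degree + 1) colors: when coloring a vertex, at most max_degree neighbors are already colored.
Upper bound = 37 + 1 = 38

38


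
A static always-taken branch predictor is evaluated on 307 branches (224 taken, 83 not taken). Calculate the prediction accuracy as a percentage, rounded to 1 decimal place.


Predictor: always-taken
Correct predictions = 224
Accuracy = 224 / 307 * 100 = 73.0%

73.0


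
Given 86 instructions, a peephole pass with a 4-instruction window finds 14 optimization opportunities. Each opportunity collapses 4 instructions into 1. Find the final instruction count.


Each match removes 3 instructions.
Total removed = 14 * 3 = 42
Remaining = 86 - 42 = 44

44


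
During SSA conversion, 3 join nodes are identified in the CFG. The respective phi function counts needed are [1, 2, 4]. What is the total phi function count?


Total phi functions = sum of phi functions at each join node
= 1 + 2 + 4 = 7

7


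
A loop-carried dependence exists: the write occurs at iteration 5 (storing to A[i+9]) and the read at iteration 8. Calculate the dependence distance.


Distance = read iteration - write iteration
= 8 - 5 = 3

3


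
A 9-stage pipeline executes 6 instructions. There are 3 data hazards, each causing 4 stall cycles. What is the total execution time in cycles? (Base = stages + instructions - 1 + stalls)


Base cycles = 9 + 6 - 1 = 14
Total stalls = 3 * 4 = 12
Total = 14 + 12 = 26

26


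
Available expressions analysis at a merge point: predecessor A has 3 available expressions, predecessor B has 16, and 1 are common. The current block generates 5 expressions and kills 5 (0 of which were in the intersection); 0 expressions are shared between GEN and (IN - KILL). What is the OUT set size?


IN = intersection of predecessors = 1
IN - KILL = 1 - 0 = 1
|OUT| = |GEN| + |IN - KILL| - |GEN ∩ (IN - KILL)| = 5 + 1 - 0 = 6

6


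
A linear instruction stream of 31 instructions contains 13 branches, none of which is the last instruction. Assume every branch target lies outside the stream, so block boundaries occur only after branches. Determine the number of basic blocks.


With no in-sequence branch targets, the leaders are the first instruction plus the instruction after each branch.
Number of basic blocks = branches + 1
= 13 + 1 = 14

14


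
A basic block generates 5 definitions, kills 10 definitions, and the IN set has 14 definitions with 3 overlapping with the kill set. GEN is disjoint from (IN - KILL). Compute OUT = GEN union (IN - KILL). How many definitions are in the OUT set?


IN - KILL: 14 - 3 = 11 surviving definitions
OUT = GEN + surviving = 5 + 11 = 16

16


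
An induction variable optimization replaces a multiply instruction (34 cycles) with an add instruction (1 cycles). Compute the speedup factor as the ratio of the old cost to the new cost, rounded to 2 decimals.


Ratio = mult_cost / add_cost = 34 / 1 = 34.0

34.0


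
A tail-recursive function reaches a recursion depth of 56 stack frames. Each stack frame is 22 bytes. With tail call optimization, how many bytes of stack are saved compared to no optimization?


Without TCO: 56 * 22 = 1232 bytes
With TCO: reuse 1 frame = 22 bytes
Savings = 1232 - 22 = 1210

1210


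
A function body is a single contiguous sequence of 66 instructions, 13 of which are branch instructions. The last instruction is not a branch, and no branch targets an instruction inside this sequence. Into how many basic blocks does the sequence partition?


With no in-sequence branch targets, the leaders are the first instruction plus the instruction after each branch.
Number of basic blocks = branches + 1
= 13 + 1 = 14

14


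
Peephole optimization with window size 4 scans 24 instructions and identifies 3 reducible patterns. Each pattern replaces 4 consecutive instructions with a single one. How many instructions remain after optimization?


Each match removes 3 instructions.
Total removed = 3 * 3 = 9
Remaining = 24 - 9 = 15

15


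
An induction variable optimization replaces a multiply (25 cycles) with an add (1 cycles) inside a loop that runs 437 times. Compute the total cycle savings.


Per-iteration saving = 25 - 1 = 24
Total saved = 437 * 24 = 10488

10488


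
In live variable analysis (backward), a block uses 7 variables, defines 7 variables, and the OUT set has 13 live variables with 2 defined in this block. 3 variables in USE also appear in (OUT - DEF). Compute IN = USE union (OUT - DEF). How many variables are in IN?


OUT - DEF: 13 - 2 = 11
|IN| = |USE| + |OUT - DEF| - |USE ∩ (OUT - DEF)| = 7 + 11 - 3 = 15

15


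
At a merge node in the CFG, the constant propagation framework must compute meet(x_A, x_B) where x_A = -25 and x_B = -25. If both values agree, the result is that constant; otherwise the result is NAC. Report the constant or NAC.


Meet operation: if both paths give the same constant, result is that constant; if they differ, result is NAC (not-a-constant).
Path A: -25, Path B: -25 -> equal
Result: constant -> -25

-25


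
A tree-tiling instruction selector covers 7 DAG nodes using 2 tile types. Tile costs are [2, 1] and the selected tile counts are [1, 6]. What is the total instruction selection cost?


Total cost = sum(count_i * cost_i)
= 1*2 + 6*1
= 8

8


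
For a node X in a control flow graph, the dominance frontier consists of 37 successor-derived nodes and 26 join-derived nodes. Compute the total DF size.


DF(X) = direct successor contributions + join point contributions
= 37 + 26 = 63

63


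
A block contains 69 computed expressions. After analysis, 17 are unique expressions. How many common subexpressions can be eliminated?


CSE count = total expressions - unique expressions
= 69 - 17 = 52

52


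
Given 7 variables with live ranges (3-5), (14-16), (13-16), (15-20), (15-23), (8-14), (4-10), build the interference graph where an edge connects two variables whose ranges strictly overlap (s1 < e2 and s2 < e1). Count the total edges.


Check all pairs for overlapping intervals.
Two intervals (s1,e1) and (s2,e2) overlap if s1 < e2 and s2 < e1.
v0 (3-5) vs v1..v6: overlaps v6 -> 1
v1 (14-16) vs v2..v6: overlaps v2, v3, v4 -> 3
v2 (13-16) vs v3..v6: overlaps v3, v4, v5 -> 3
v3 (15-20) vs v4..v6: overlaps v4 -> 1
v4 (15-23) vs v5..v6: overlaps none -> 0
v5 (8-14) vs v6: overlaps v6 -> 1
Total overlapping pairs = 1 + 3 + 3 + 1 + 0 + 1 = 9

9


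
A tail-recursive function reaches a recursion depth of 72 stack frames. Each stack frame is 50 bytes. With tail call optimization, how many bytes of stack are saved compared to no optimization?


Without TCO: 72 * 50 = 3600 bytes
With TCO: reuse 1 frame = 50 bytes
Savings = 3600 - 50 = 3550

3550


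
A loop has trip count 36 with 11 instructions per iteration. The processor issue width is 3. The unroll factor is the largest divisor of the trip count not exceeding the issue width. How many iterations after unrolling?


Largest divisor of 36 <= 3 is 3
New iterations = 36 / 3 = 12

12


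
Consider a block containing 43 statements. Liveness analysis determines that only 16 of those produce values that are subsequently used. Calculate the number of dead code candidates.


Dead code = total statements - live definitions
= 43 - 16 = 27

27


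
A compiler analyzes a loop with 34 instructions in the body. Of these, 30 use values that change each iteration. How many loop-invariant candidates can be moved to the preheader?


Invariant candidates = total - loop-dependent
= 34 - 30 = 4

4


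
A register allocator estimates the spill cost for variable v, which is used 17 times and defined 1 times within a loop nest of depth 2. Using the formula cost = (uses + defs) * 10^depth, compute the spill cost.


uses + defs = 17 + 1 = 18
10^2 = 100
Spill cost = 18 * 100 = 1800

1800


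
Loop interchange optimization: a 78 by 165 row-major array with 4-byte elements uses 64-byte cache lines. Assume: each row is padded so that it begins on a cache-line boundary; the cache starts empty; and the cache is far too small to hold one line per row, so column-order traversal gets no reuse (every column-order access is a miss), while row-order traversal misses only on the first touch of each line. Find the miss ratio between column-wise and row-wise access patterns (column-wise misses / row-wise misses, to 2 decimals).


Each row occupies 165 * 4 = 660 bytes and starts on a line boundary, so it spans ceil(660 / 64) = 11 cache lines.
Row-major traversal misses (one per line touched): 78 * ceil(165 * 4 / 64) = 858
Column-major traversal misses (no reuse, every access misses): 78 * 165 = 12870
Ratio = 12870 / 858 = 15.0

15.0


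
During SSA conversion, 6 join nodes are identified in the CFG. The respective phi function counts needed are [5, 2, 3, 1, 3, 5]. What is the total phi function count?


Total phi functions = sum of phi functions at each join node
= 5 + 2 + 3 + 1 + 3 + 5 = 19

19


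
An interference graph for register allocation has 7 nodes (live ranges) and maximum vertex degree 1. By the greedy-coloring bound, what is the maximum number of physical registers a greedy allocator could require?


Greedy coloring never needs more than (max_degree + 1) colors: when coloring a vertex, at most max_degree neighbors are already colored.
Upper bound = 1 + 1 = 2

2


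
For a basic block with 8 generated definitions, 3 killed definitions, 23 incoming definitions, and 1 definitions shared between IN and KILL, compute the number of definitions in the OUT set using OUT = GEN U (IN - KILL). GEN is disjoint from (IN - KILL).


IN - KILL: 23 - 1 = 22 surviving definitions
OUT = GEN + surviving = 8 + 22 = 30

30


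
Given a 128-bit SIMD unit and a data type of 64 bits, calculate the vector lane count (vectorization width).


Width = SIMD bits / data type bits
= 128 / 64 = 2

2


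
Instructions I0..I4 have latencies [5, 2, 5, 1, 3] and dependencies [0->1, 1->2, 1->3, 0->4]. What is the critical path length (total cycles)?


Compute longest path through dependency graph: dist(Ik) = max over predecessors of dist + latency(Ik).
dist(I0) = latency 5 = 5
dist(I1) = dist(I0) + 2 = 5 + 2 = 7
dist(I2) = dist(I1) + 5 = 7 + 5 = 12
dist(I3) = dist(I1) + 1 = 7 + 1 = 8
dist(I4) = dist(I0) + 3 = 5 + 3 = 8
Critical path = max dist = 12

12


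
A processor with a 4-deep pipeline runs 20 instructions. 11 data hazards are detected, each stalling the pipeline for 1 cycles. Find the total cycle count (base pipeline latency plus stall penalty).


Base cycles = 4 + 20 - 1 = 23
Total stalls = 11 * 1 = 11
Total = 23 + 11 = 34

34


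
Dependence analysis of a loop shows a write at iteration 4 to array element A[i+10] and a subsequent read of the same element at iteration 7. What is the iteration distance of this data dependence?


Distance = read iteration - write iteration
= 7 - 4 = 3

3


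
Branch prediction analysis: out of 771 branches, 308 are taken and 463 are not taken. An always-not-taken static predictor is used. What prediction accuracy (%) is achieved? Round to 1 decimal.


Predictor: always-not-taken
Correct predictions = 463
Accuracy = 463 / 771 * 100 = 60.1%

60.1


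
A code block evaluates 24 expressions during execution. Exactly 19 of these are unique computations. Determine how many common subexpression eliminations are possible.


CSE count = total expressions - unique expressions
= 24 - 19 = 5

5


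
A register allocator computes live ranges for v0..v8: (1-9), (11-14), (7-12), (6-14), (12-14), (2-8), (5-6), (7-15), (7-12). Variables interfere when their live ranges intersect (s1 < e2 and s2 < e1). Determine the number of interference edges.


Check all pairs for overlapping intervals.
Two intervals (s1,e1) and (s2,e2) overlap if s1 < e2 and s2 < e1.
v0 (1-9) vs v1..v8: overlaps v2, v3, v5, v6, v7, v8 -> 6
v1 (11-14) vs v2..v8: overlaps v2, v3, v4, v7, v8 -> 5
v2 (7-12) vs v3..v8: overlaps v3, v5, v7, v8 -> 4
v3 (6-14) vs v4..v8: overlaps v4, v5, v7, v8 -> 4
v4 (12-14) vs v5..v8: overlaps v7 -> 1
v5 (2-8) vs v6..v8: overlaps v6, v7, v8 -> 3
v6 (5-6) vs v7..v8: overlaps none -> 0
v7 (7-15) vs v8: overlaps v8 -> 1
Total overlapping pairs = 6 + 5 + 4 + 4 + 1 + 3 + 0 + 1 = 24

24


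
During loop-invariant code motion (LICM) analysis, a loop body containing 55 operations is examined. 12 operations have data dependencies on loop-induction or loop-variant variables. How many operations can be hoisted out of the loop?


Invariant candidates = total - loop-dependent
= 55 - 12 = 43

43


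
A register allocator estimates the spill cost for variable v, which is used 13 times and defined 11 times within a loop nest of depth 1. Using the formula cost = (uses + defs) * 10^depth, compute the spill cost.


uses + defs = 13 + 11 = 24
10^1 = 10
Spill cost = 24 * 10 = 240

240


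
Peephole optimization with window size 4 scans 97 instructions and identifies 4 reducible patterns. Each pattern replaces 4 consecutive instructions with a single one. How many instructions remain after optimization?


Each match removes 3 instructions.
Total removed = 4 * 3 = 12
Remaining = 97 - 12 = 85

85


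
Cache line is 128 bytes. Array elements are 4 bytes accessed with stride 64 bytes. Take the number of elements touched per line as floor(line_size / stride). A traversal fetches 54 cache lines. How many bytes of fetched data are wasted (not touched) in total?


Elements per line = floor(128 / 64) = 2
Bytes used per line = 2 * 4 = 8
Wasted per line = 128 - 8 = 120
Total wasted = 120 * 54 = 6480

6480


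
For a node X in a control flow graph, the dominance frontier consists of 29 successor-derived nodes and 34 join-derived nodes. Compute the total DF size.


DF(X) = direct successor contributions + join point contributions
= 29 + 34 = 63

63


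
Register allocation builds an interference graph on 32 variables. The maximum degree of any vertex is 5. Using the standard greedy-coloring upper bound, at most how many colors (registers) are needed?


Greedy coloring never needs more than (max_degree + 1) colors: when coloring a vertex, at most max_degree neighbors are already colored.
Upper bound = 5 + 1 = 6

6


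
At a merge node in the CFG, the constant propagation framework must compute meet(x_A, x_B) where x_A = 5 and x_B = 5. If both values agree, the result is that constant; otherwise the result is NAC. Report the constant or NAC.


Meet operation: if both paths give the same constant, result is that constant; if they differ, result is NAC (not-a-constant).
Path A: 5, Path B: 5 -> equal
Result: constant -> 5

5


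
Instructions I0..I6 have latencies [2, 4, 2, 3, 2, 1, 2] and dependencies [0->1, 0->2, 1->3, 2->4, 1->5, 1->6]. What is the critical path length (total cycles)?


Compute longest path through dependency graph: dist(Ik) = max over predecessors of dist + latency(Ik).
dist(I0) = latency 2 = 2
dist(I1) = dist(I0) + 4 = 2 + 4 = 6
dist(I2) = dist(I0) + 2 = 2 + 2 = 4
dist(I3) = dist(I1) + 3 = 6 + 3 = 9
dist(I4) = dist(I2) + 2 = 4 + 2 = 6
dist(I5) = dist(I1) + 1 = 6 + 1 = 7
dist(I6) = dist(I1) + 2 = 6 + 2 = 8
Critical path = max dist = 9

9


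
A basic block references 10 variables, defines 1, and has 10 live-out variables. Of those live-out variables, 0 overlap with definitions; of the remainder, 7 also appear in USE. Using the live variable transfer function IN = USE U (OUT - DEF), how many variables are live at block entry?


OUT - DEF: 10 - 0 = 10
|IN| = |USE| + |OUT - DEF| - |USE ∩ (OUT - DEF)| = 10 + 10 - 7 = 13

13


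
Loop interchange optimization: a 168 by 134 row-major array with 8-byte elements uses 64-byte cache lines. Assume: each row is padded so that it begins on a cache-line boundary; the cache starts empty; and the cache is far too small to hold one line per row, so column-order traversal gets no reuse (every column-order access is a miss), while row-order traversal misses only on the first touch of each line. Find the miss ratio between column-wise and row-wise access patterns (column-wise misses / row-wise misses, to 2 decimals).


Each row occupies 134 * 8 = 1072 bytes and starts on a line boundary, so it spans ceil(1072 / 64) = 17 cache lines.
Row-major traversal misses (one per line touched): 168 * ceil(134 * 8 / 64) = 2856
Column-major traversal misses (no reuse, every access misses): 168 * 134 = 22512
Ratio = 22512 / 2856 = 7.88

7.88


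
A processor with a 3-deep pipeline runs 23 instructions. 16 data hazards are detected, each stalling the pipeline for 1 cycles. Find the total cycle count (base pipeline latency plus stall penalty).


Base cycles = 3 + 23 - 1 = 25
Total stalls = 16 * 1 = 16
Total = 25 + 16 = 41

41


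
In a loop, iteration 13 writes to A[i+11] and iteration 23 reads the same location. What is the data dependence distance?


Distance = read iteration - write iteration
= 23 - 13 = 10

10


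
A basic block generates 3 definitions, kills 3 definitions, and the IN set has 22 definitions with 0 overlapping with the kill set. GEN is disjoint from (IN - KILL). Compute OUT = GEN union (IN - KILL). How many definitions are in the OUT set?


IN - KILL: 22 - 0 = 22 surviving definitions
OUT = GEN + surviving = 3 + 22 = 25

25


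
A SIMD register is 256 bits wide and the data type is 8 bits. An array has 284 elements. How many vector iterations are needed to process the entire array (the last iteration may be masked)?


Width = 256 / 8 = 32 elements per vector op
Iterations = ceil(284 / 32) = 9

9


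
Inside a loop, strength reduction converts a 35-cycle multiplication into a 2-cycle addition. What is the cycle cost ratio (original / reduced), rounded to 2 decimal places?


Ratio = mult_cost / add_cost = 35 / 2 = 17.5

17.5


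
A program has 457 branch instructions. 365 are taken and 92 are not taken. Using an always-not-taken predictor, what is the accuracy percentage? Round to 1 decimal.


Predictor: always-not-taken
Correct predictions = 92
Accuracy = 92 / 457 * 100 = 20.1%

20.1


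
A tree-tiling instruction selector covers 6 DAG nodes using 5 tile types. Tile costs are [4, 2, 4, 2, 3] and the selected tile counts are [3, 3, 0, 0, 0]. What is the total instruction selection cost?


Total cost = sum(count_i * cost_i)
= 3*4 + 3*2 + 0*4 + 0*2 + 0*3
= 18

18


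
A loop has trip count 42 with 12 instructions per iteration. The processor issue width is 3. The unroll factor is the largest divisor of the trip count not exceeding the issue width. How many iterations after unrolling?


Largest divisor of 42 <= 3 is 3
New iterations = 42 / 3 = 14

14


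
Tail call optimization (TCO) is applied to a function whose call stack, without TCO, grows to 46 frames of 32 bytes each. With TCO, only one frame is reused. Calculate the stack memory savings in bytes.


Without TCO: 46 * 32 = 1472 bytes
With TCO: reuse 1 frame = 32 bytes
Savings = 1472 - 32 = 1440

1440
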